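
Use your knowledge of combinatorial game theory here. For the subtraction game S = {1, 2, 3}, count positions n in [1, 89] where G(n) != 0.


Subtraction set S = {1, 2, 3}, so G(n) = n mod 4.
G(n) = 0 when n is a multiple of 4.
Multiples of 4 in [1, 89]: 22
N-positions (nonzero Grundy) = 89 - 22 = 67

67


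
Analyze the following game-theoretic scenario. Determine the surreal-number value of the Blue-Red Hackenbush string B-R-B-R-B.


Edges (from ground): B-R-B-R-B
By Berlekamp's sign-expansion rule, a Blue-Red Hackenbush stalk has the value of the surreal number whose sign sequence is the edge sequence with B -> + and R -> -.
Sign sequence: +-+-+
Trace the sign expansion in the surreal number tree, starting from 0:
Edge 1: B (sign +) -> bounds (0, +inf), value = 1
Edge 2: R (sign -) -> bounds (0, 1), value = 1/2
Edge 3: B (sign +) -> bounds (1/2, 1), value = 3/4
Edge 4: R (sign -) -> bounds (1/2, 3/4), value = 5/8
Edge 5: B (sign +) -> bounds (5/8, 3/4), value = 11/16
Game value = 11/16

11/16


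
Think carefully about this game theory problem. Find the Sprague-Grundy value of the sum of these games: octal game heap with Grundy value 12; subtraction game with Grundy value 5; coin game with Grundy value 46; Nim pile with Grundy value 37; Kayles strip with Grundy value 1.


By the Sprague-Grundy theorem, the Grundy value of a sum of games is the XOR of individual Grundy values.
octal game heap: Grundy value = 12. Running XOR: 0 XOR 12 = 12
subtraction game: Grundy value = 5. Running XOR: 12 XOR 5 = 9
coin game: Grundy value = 46. Running XOR: 9 XOR 46 = 39
Nim pile: Grundy value = 37. Running XOR: 39 XOR 37 = 2
Kayles strip: Grundy value = 1. Running XOR: 2 XOR 1 = 3
The combined Grundy value is 3.

3


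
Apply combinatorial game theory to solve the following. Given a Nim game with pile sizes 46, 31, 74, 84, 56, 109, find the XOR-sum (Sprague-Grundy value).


We need the XOR (exclusive or) of all pile sizes.
After XOR-ing pile 1 (size 46): 0 XOR 46 = 46
After XOR-ing pile 2 (size 31): 46 XOR 31 = 49
After XOR-ing pile 3 (size 74): 49 XOR 74 = 123
After XOR-ing pile 4 (size 84): 123 XOR 84 = 47
After XOR-ing pile 5 (size 56): 47 XOR 56 = 23
After XOR-ing pile 6 (size 109): 23 XOR 109 = 122
The Nim-value of this position is 122.

122


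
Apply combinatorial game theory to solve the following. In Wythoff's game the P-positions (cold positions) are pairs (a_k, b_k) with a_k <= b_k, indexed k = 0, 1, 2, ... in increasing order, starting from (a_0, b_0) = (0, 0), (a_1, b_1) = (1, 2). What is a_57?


By Wythoff's theorem, a_k = floor(k * phi) and b_k = floor(k * phi^2) = a_k + k, where phi = (1 + sqrt(5))/2 is the golden ratio.
phi = (1 + sqrt(5))/2 = 1.618034
k = 57
k * phi = 57 * 1.618034 = 92.227937
a_57 = floor(k * phi) = 92

92


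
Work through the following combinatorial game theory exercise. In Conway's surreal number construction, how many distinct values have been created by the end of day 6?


Day 0: {|} = 0 is born. Count = 1.
Day n: the number of surreal numbers born by day n is 2^(n+1) - 1.
By day 0: 2^1 - 1 = 1
By day 1: 2^2 - 1 = 3
By day 2: 2^3 - 1 = 7
By day 3: 2^4 - 1 = 15
By day 4: 2^5 - 1 = 31
By day 5: 2^6 - 1 = 63
By day 6: 2^7 - 1 = 127
By day 6: 127 surreal numbers.

127


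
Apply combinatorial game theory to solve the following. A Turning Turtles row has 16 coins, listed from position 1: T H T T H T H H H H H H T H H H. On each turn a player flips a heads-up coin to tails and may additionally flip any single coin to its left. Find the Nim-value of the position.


Coins: T H T T H T H H H H H H T H H H
Key fact: a single head at position k behaves exactly like a Nim heap of size k (turning it to T and optionally flipping a coin at j < k corresponds to moving the heap from k to j, or to 0), and heads combine as a disjunctive sum (two heads at the same place would cancel, matching j XOR j = 0). So the Nim-value is the XOR of the 1-indexed positions of the heads.
Face-up positions (1-indexed): [2, 5, 7, 8, 9, 10, 11, 12, 14, 15, 16]
XOR 0 with 2: 0 XOR 2 = 2
XOR 2 with 5: 2 XOR 5 = 7
XOR 7 with 7: 7 XOR 7 = 0
XOR 0 with 8: 0 XOR 8 = 8
XOR 8 with 9: 8 XOR 9 = 1
XOR 1 with 10: 1 XOR 10 = 11
XOR 11 with 11: 11 XOR 11 = 0
XOR 0 with 12: 0 XOR 12 = 12
XOR 12 with 14: 12 XOR 14 = 2
XOR 2 with 15: 2 XOR 15 = 13
XOR 13 with 16: 13 XOR 16 = 29
Nim-value = 29

29


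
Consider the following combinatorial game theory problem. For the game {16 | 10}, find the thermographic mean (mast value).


Game = {16 | 10}, a switch {a | b} with numbers a > b.
Its thermograph has left wall a - t and right wall b + t, which meet at t = (a - b)/2, where both equal (a + b)/2. So the mast (mean value) is at (a + b)/2.
Mean = (16 + (10))/2 = 26/2 = 13

13


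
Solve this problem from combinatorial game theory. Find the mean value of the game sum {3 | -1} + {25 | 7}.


G1 = {3 | -1}, G2 = {25 | 7}
Each is a switch {a | b} with numbers a > b; its mean value is (a + b)/2, and mean value is additive over game sums: m(G1 + G2) = m(G1) + m(G2).
Mean of G1 = (3 + (-1))/2 = 2/2 = 1
Mean of G2 = (25 + (7))/2 = 32/2 = 16
Mean of G1 + G2 = 1 + 16 = 17

17


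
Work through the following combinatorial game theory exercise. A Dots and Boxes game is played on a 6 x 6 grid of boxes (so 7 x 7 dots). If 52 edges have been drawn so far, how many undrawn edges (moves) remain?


Grid: 6 x 6 boxes, i.e. 7 rows and 7 columns of dots.
Horizontal edges: (rows + 1) * cols = 7 * 6 = 42
Vertical edges: rows * (cols + 1) = 6 * 7 = 42
Total edges: 42 + 42 = 84
Edges drawn: 52
Remaining: 84 - 52 = 32

32


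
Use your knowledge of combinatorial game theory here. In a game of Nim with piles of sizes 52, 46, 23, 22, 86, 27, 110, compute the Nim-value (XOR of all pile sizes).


We need the XOR (exclusive or) of all pile sizes.
After XOR-ing pile 1 (size 52): 0 XOR 52 = 52
After XOR-ing pile 2 (size 46): 52 XOR 46 = 26
After XOR-ing pile 3 (size 23): 26 XOR 23 = 13
After XOR-ing pile 4 (size 22): 13 XOR 22 = 27
After XOR-ing pile 5 (size 86): 27 XOR 86 = 77
After XOR-ing pile 6 (size 27): 77 XOR 27 = 86
After XOR-ing pile 7 (size 110): 86 XOR 110 = 56
The Nim-value of this position is 56.

56


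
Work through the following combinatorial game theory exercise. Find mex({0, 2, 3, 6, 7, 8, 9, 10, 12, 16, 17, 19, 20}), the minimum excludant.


Set = {0, 2, 3, 6, 7, 8, 9, 10, 12, 16, 17, 19, 20}
0 is in the set.
1 is NOT in the set. This is the mex.
mex = 1

1


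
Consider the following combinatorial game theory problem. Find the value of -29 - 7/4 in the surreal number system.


x = -29, y = 7/4
Converting to common denominator: 4
x = -116/4, y = 7/4
x - y = -29 - 7/4 = -123/4

-123/4


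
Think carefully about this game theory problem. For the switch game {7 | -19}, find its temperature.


The game is {7 | -19}, a switch {a | b} with numbers a > b.
Cooling {a | b} by t gives {a - t | b + t}, which stops being hot when a - t = b + t, i.e. at t = (a - b)/2. So the temperature of a switch is (a - b)/2.
Temperature = (Left option - Right option) / 2
= (7 - (-19)) / 2
= 26 / 2
= 13

13


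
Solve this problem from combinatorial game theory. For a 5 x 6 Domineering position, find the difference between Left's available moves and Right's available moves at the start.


Board is 5 x 6 (rows x cols).
Left (vertical) placements: (rows-1) * cols = 4 * 6 = 24
Right (horizontal) placements: rows * (cols-1) = 5 * 5 = 25
Advantage = Left - Right = 24 - 25 = -1

-1


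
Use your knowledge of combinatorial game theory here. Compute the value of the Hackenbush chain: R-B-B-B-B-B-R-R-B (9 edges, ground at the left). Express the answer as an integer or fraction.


Edges (from ground): R-B-B-B-B-B-R-R-B
By Berlekamp's sign-expansion rule, a Blue-Red Hackenbush stalk has the value of the surreal number whose sign sequence is the edge sequence with B -> + and R -> -.
Sign sequence: -+++++--+
Trace the sign expansion in the surreal number tree, starting from 0:
Edge 1: R (sign -) -> bounds (-inf, 0), value = -1
Edge 2: B (sign +) -> bounds (-1, 0), value = -1/2
Edge 3: B (sign +) -> bounds (-1/2, 0), value = -1/4
Edge 4: B (sign +) -> bounds (-1/4, 0), value = -1/8
Edge 5: B (sign +) -> bounds (-1/8, 0), value = -1/16
Edge 6: B (sign +) -> bounds (-1/16, 0), value = -1/32
Edge 7: R (sign -) -> bounds (-1/16, -1/32), value = -3/64
Edge 8: R (sign -) -> bounds (-1/16, -3/64), value = -7/128
Edge 9: B (sign +) -> bounds (-7/128, -3/64), value = -13/256
Game value = -13/256

-13/256


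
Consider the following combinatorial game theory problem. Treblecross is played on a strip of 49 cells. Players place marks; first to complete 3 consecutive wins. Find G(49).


Treblecross: place X on empty cells; 3-in-a-row wins.
Playing within two cells of an existing X lets the opponent win at once, so sensible play treats the cells i-2..i+2 around each X as dead. The player left with no safe cell loses, so this is a normal-play take-away game on strips of safe cells.
Placing X at cell i (0-indexed) of a strip of k safe cells leaves independent strips of sizes max(0, i-2) and max(0, k-i-3). Hence G(k) = mex{ G(max(0,i-2)) XOR G(max(0,k-i-3)) : 0 <= i < k }, with G(0) = 0.
G(1): splits (0,0):0^0=0 -> mex({0}) = 1
G(2): splits (0,0):0^0=0 -> mex({0}) = 1
G(3): splits (0,0):0^0=0 -> mex({0}) = 1
G(4): splits (0,1):0^1=1 (0,0):0^0=0 -> mex({0, 1}) = 2
G(5): splits (0,2):0^1=1 (0,1):0^1=1 (0,0):0^0=0 -> mex({0, 1}) = 2
G(6) = mex({1}) = 0
G(7) = mex({0, 1, 2}) = 3
G(8) = mex({0, 1, 2}) = 3
G(9) = mex({0, 2}) = 1
G(10) = mex({0, 2, 3}) = 1
G(11) = mex({0, 3}) = 1
G(12) = mex({1, 3}) = 0
G(13) = mex({0, 1, 2, 3}) = 4
G(14) = mex({0, 1, 2}) = 3
G(15) = mex({0, 1, 2}) = 3
G(16) = mex({0, 1, 2, 4}) = 3
G(17) = mex({0, 1, 3, 4}) = 2
G(18) = mex({0, 1, 3, 4}) = 2
G(19) = mex({0, 1, 3, 5}) = 2
G(20) = mex({0, 1, 2, 3, 5}) = 4
G(21) = mex({0, 1, 2, 3, 5}) = 4
G(22) = mex({1, 2, 6}) = 0
G(23) = mex({0, 1, 2, 3, 4, 6}) = 5
G(24) = mex({0, 1, 2, 3, 4}) = 5
G(25) = mex({0, 1, 3, 4, 7}) = 2
G(26) = mex({0, 1, 3, 4, 5, 7}) = 2
G(27) = mex({0, 1, 3, 5}) = 2
G(28) = mex({0, 1, 2, 5}) = 3
G(29) = mex({0, 1, 2, 4, 5, 6}) = 3
G(30) = mex({1, 2, 4, 6}) = 0
G(31) = mex({0, 1, 2, 3, 4, 6}) = 5
G(32) = mex({1, 2, 3, 4, 7}) = 0
G(33) = mex({0, 3, 7}) = 1
G(34) = mex({0, 2, 3, 5, 7}) = 1
G(35) = mex({0, 2, 3, 5, 6}) = 1
G(36) = mex({0, 1, 2, 5, 6}) = 3
G(37) = mex({0, 1, 2, 4, 5, 6}) = 3
G(38) = mex({0, 1, 2, 4}) = 3
G(39) = mex({0, 1, 2, 3, 4, 7}) = 5
G(40) = mex({0, 1, 2, 3, 4, 5, 7}) = 6
G(41) = mex({0, 1, 2, 3, 5, 7}) = 4
G(42) = mex({0, 1, 2, 3, 5, 6, 7}) = 4
G(43) = mex({0, 2, 3, 5, 6}) = 1
G(44) = mex({1, 2, 3, 4, 5, 6}) = 0
G(45) = mex({0, 1, 2, 3, 4, 6, 7}) = 5
G(46) = mex({0, 1, 2, 3, 4, 7}) = 5
G(47) = mex({0, 1, 2, 3, 4, 5, 7}) = 6
G(48) = mex({0, 1, 2, 3, 4, 5, 7}) = 6
G(49) = mex({0, 1, 3, 4, 5, 7}) = 2
Therefore G(49) = 2.

2


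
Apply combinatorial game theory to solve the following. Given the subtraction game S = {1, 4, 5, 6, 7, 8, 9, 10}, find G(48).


The subtraction set is S = {1, 4, 5, 6, 7, 8, 9, 10}.
G(k) = mex{ G(k - s) : s in S, s <= k }. We compute iteratively: G(0) = 0.
G(1) = mex({0}) = 1
G(2) = mex({1}) = 0
G(3) = mex({0}) = 1
G(4) = mex({0, 1}) = 2
G(5) = mex({0, 1, 2}) = 3
G(6) = mex({0, 1, 3}) = 2
G(7) = mex({0, 1, 2}) = 3
G(8) = mex({0, 1, 2, 3}) = 4
G(9) = mex({0, 1, 2, 3, 4}) = 5
G(10) = mex({0, 1, 2, 3, 5}) = 4
G(11) = mex({0, 1, 2, 3, 4}) = 5
G(12) = mex({0, 1, 2, 3, 4, 5}) = 6
G(13) = mex({1, 2, 3, 4, 5, 6}) = 0
G(14) = mex({0, 2, 3, 4, 5}) = 1
G(15) = mex({1, 2, 3, 4, 5}) = 0
G(16) = mex({0, 2, 3, 4, 5, 6}) = 1
G(17) = mex({0, 1, 3, 4, 5, 6}) = 2
G(18) = mex({0, 1, 2, 4, 5, 6}) = 3
G(19) = mex({0, 1, 3, 4, 5, 6}) = 2
G(20) = mex({0, 1, 2, 4, 5, 6}) = 3
G(21) = mex({0, 1, 2, 3, 5, 6}) = 4
G(22) = mex({0, 1, 2, 3, 4, 6}) = 5
Observe that G(13)..G(22) = 0, 1, 0, 1, 2, 3, 2, 3, 4, 5 repeats G(0)..G(9) = 0, 1, 0, 1, 2, 3, 2, 3, 4, 5.
For k >= max(S) = 10, G(k) is determined by the previous 10 values G(k-10)..G(k-1); a window of 10 consecutive values has recurred shifted by 13, so by induction G(k + 13) = G(k) for all k >= 0: the sequence is periodic from the start with period 13.
One period: G(0..12) = 0, 1, 0, 1, 2, 3, 2, 3, 4, 5, 4, 5, 6.
48 mod 13 = 9, so G(48) = G(9) = 5.

5


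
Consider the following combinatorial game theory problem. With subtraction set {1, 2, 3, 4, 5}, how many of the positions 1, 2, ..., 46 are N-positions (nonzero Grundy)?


Subtraction set S = {1, 2, 3, 4, 5}, so G(n) = n mod 6.
G(n) = 0 when n is a multiple of 6.
Multiples of 6 in [1, 46]: 7
N-positions (nonzero Grundy) = 46 - 7 = 39

39


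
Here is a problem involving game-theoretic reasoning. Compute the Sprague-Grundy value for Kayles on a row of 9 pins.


Kayles: a move removes 1 or 2 adjacent pins from a contiguous row.
Removing pins from a row of k leaves two independent rows (a, b) with a + b = k - 1 (one pin) or a + b = k - 2 (two pins); an end removal gives a = 0.
By Sprague-Grundy, G(k) = mex{ G(a) XOR G(b) } over all these splits. G(0) = 0.
G(1): splits (0,0):0^0=0 -> mex({0}) = 1
G(2): splits (0,1):0^1=1 (0,0):0^0=0 -> mex({0, 1}) = 2
G(3): splits (0,2):0^2=2 (1,1):1^1=0 (0,1):0^1=1 -> mex({0, 1, 2}) = 3
G(4): splits (0,3):0^3=3 (1,2):1^2=3 (0,2):0^2=2 (1,1):1^1=0 -> mex({0, 2, 3}) = 1
G(5): splits (0,4):0^1=1 (1,3):1^3=2 (2,2):2^2=0 (0,3):0^3=3 (1,2):1^2=3 -> mex({0, 1, 2, 3}) = 4
G(6) = mex({0, 1, 2, 4}) = 3
G(7) = mex({0, 1, 3, 4, 5}) = 2
G(8) = mex({0, 2, 3, 5, 6}) = 1
G(9) = mex({0, 1, 2, 3, 6, 7}) = 4
Therefore G(9) = 4.

4


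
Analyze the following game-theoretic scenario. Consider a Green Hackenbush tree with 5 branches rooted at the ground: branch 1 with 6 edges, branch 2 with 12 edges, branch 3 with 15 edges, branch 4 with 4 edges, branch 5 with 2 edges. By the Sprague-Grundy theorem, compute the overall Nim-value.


The tree has 5 branches from the ground vertex.
In Green Hackenbush, the Nim-value of a simple path of length k is k.
Branch 1: length 6, Nim-value = 6
Branch 2: length 12, Nim-value = 12
Branch 3: length 15, Nim-value = 15
Branch 4: length 4, Nim-value = 4
Branch 5: length 2, Nim-value = 2
Total Nim-value = XOR of all branch values:
0 XOR 6 = 6
6 XOR 12 = 10
10 XOR 15 = 5
5 XOR 4 = 1
1 XOR 2 = 3
Nim-value of the tree = 3

3


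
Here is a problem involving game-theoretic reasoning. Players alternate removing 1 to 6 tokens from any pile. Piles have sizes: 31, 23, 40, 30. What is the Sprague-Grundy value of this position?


Subtraction set: {1, 2, 3, 4, 5, 6}
For this subtraction set, G(n) = n mod 7 (period = max + 1 = 7).
Pile 1 (size 31): G(31) = 31 mod 7 = 3
Pile 2 (size 23): G(23) = 23 mod 7 = 2
Pile 3 (size 40): G(40) = 40 mod 7 = 5
Pile 4 (size 30): G(30) = 30 mod 7 = 2
Total Grundy value = XOR of all: 3 XOR 2 XOR 5 XOR 2 = 6

6


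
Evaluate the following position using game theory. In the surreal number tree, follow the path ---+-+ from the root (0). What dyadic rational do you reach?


Sign expansion: ---+-+
Rule: track bounds (lo, hi), initially (-inf, +inf). On '+', the current value becomes lo and we move to the simplest number in (value, hi): value + 1 if hi = +inf, otherwise the midpoint (value + hi)/2. On '-', the current value becomes hi and we move to value - 1 if lo = -inf, otherwise the midpoint (lo + value)/2.
Start at 0.
Step 1: sign = -, move left. Bounds: (-inf, 0). Value = -1
Step 2: sign = -, move left. Bounds: (-inf, -1). Value = -2
Step 3: sign = -, move left. Bounds: (-inf, -2). Value = -3
Step 4: sign = +, move right. Bounds: (-3, -2). Value = -5/2
Step 5: sign = -, move left. Bounds: (-3, -5/2). Value = -11/4
Step 6: sign = +, move right. Bounds: (-11/4, -5/2). Value = -21/8
The surreal number with sign expansion ---+-+ is -21/8.

-21/8


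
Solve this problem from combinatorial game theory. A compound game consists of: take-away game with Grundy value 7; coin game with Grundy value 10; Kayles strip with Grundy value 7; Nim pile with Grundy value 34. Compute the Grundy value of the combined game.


By the Sprague-Grundy theorem, the Grundy value of a sum of games is the XOR of individual Grundy values.
take-away game: Grundy value = 7. Running XOR: 0 XOR 7 = 7
coin game: Grundy value = 10. Running XOR: 7 XOR 10 = 13
Kayles strip: Grundy value = 7. Running XOR: 13 XOR 7 = 10
Nim pile: Grundy value = 34. Running XOR: 10 XOR 34 = 40
The combined Grundy value is 40.

40


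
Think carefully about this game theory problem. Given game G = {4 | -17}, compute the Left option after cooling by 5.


Original game: {4 | -17} (a switch {a | b} with a > b).
Cooling by t (for t below the temperature (a - b)/2 = 21/2) taxes each move by t: {a | b} cooled by t is {a - t | b + t}.
Cooling amount: t = 5
Cooled Left option: 4 - 5 = -1
Cooled Right option: -17 + 5 = -12
Cooled game: {-1 | -12}
Left option = -1

-1


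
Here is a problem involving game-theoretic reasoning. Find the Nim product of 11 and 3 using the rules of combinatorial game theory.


Nim multiplication is bilinear over XOR: (u XOR v) * w = (u*w) XOR (v*w).
So we split each operand into its bit components and XOR the pairwise Nim products.
11 = 1 + 2 + 8 (as XOR of powers of 2).
3 = 1 + 2 (as XOR of powers of 2).
Using the standard Nim-product table on single bits:
  2*2 = 3,   2*4 = 8,   2*8 = 12,
  4*4 = 6,   4*8 = 11,  8*8 = 13,
and  1*x = x (identity), k*l = l*k (commutative).
Pairwise Nim products:
  1 * 1 = 1
  1 * 2 = 2
  2 * 1 = 2
  2 * 2 = 3
  8 * 1 = 8
  8 * 2 = 12
XOR them: 1 XOR 2 XOR 2 XOR 3 XOR 8 XOR 12 = 6.
Result: 11 * 3 = 6 (in Nim).

6


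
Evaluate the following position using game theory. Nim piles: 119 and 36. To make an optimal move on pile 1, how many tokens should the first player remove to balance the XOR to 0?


Piles: 119 and 36
Current XOR: 119 XOR 36 = 83 (non-zero, so this is an N-position).
To make the XOR zero, we need to find a move that balances the piles.
For pile 1 (size 119): target = 119 XOR 83 = 36
We reduce pile 1 from 119 to 36.
Tokens removed: 119 - 36 = 83
Verification: 36 XOR 36 = 0

83


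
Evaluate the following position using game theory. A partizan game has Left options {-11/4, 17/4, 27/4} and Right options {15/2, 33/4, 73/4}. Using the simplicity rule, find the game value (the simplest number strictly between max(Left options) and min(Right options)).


Left options: {-11/4, 17/4, 27/4}, max = 27/4
Right options: {15/2, 33/4, 73/4}, min = 15/2
All options are numbers and max(Left) < min(Right), so by the simplicity theorem the value is the simplest (earliest-born) number strictly between 27/4 and 15/2.
The only integer strictly between 27/4 and 15/2 is 7.
No non-integer in the interval can be simpler: if x is a non-integer in the interval, then floor(x) or ceil(x) also lies in the interval (the interval contains an integer), and both are proper prefixes of x's sign expansion, i.e. born earlier. So the game value is 7.
Game value = 7

7


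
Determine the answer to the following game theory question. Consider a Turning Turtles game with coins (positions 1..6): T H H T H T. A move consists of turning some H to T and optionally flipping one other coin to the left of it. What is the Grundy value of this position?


Coins: T H H T H T
Key fact: a single head at position k behaves exactly like a Nim heap of size k (turning it to T and optionally flipping a coin at j < k corresponds to moving the heap from k to j, or to 0), and heads combine as a disjunctive sum (two heads at the same place would cancel, matching j XOR j = 0). So the Nim-value is the XOR of the 1-indexed positions of the heads.
Face-up positions (1-indexed): [2, 3, 5]
XOR 0 with 2: 0 XOR 2 = 2
XOR 2 with 3: 2 XOR 3 = 1
XOR 1 with 5: 1 XOR 5 = 4
Nim-value = 4

4


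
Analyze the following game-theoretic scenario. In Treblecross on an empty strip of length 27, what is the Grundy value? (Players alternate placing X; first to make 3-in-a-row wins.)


Treblecross: place X on empty cells; 3-in-a-row wins.
Playing within two cells of an existing X lets the opponent win at once, so sensible play treats the cells i-2..i+2 around each X as dead. The player left with no safe cell loses, so this is a normal-play take-away game on strips of safe cells.
Placing X at cell i (0-indexed) of a strip of k safe cells leaves independent strips of sizes max(0, i-2) and max(0, k-i-3). Hence G(k) = mex{ G(max(0,i-2)) XOR G(max(0,k-i-3)) : 0 <= i < k }, with G(0) = 0.
G(1): splits (0,0):0^0=0 -> mex({0}) = 1
G(2): splits (0,0):0^0=0 -> mex({0}) = 1
G(3): splits (0,0):0^0=0 -> mex({0}) = 1
G(4): splits (0,1):0^1=1 (0,0):0^0=0 -> mex({0, 1}) = 2
G(5): splits (0,2):0^1=1 (0,1):0^1=1 (0,0):0^0=0 -> mex({0, 1}) = 2
G(6) = mex({1}) = 0
G(7) = mex({0, 1, 2}) = 3
G(8) = mex({0, 1, 2}) = 3
G(9) = mex({0, 2}) = 1
G(10) = mex({0, 2, 3}) = 1
G(11) = mex({0, 3}) = 1
G(12) = mex({1, 3}) = 0
G(13) = mex({0, 1, 2, 3}) = 4
G(14) = mex({0, 1, 2}) = 3
G(15) = mex({0, 1, 2}) = 3
G(16) = mex({0, 1, 2, 4}) = 3
G(17) = mex({0, 1, 3, 4}) = 2
G(18) = mex({0, 1, 3, 4}) = 2
G(19) = mex({0, 1, 3, 5}) = 2
G(20) = mex({0, 1, 2, 3, 5}) = 4
G(21) = mex({0, 1, 2, 3, 5}) = 4
G(22) = mex({1, 2, 6}) = 0
G(23) = mex({0, 1, 2, 3, 4, 6}) = 5
G(24) = mex({0, 1, 2, 3, 4}) = 5
G(25) = mex({0, 1, 3, 4, 7}) = 2
G(26) = mex({0, 1, 3, 4, 5, 7}) = 2
G(27) = mex({0, 1, 3, 5}) = 2
Therefore G(27) = 2.

2


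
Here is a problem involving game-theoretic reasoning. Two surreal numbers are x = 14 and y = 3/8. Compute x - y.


x = 14, y = 3/8
Converting to common denominator: 8
x = 112/8, y = 3/8
x - y = 14 - 3/8 = 109/8

109/8


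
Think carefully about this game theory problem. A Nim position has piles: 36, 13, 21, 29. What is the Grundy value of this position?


We need the XOR (exclusive or) of all pile sizes.
After XOR-ing pile 1 (size 36): 0 XOR 36 = 36
After XOR-ing pile 2 (size 13): 36 XOR 13 = 41
After XOR-ing pile 3 (size 21): 41 XOR 21 = 60
After XOR-ing pile 4 (size 29): 60 XOR 29 = 33
The Nim-value of this position is 33.

33


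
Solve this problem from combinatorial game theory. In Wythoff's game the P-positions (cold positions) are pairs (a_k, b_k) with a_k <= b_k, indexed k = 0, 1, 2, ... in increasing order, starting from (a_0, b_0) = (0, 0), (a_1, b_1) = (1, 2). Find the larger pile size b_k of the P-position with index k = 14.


By Wythoff's theorem, a_k = floor(k * phi) and b_k = floor(k * phi^2) = a_k + k, where phi = (1 + sqrt(5))/2 is the golden ratio.
phi = (1 + sqrt(5))/2 = 1.618034
phi^2 = phi + 1 = 2.618034
k = 14
k * phi^2 = 14 * 2.618034 = 36.652476
b_14 = floor(k * phi^2) = 36 (check: a_14 + k = 22 + 14 = 36)

36


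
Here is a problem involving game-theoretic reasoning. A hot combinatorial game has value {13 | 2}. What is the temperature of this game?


The game is {13 | 2}, a switch {a | b} with numbers a > b.
Cooling {a | b} by t gives {a - t | b + t}, which stops being hot when a - t = b + t, i.e. at t = (a - b)/2. So the temperature of a switch is (a - b)/2.
Temperature = (Left option - Right option) / 2
= (13 - (2)) / 2
= 11 / 2
= 11/2

11/2


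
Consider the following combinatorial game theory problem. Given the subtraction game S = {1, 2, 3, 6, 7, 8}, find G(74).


The subtraction set is S = {1, 2, 3, 6, 7, 8}.
G(k) = mex{ G(k - s) : s in S, s <= k }. We compute iteratively: G(0) = 0.
G(1) = mex({0}) = 1
G(2) = mex({0, 1}) = 2
G(3) = mex({0, 1, 2}) = 3
G(4) = mex({1, 2, 3}) = 0
G(5) = mex({0, 2, 3}) = 1
G(6) = mex({0, 1, 3}) = 2
G(7) = mex({0, 1, 2}) = 3
G(8) = mex({0, 1, 2, 3}) = 4
G(9) = mex({1, 2, 3, 4}) = 0
G(10) = mex({0, 2, 3, 4}) = 1
G(11) = mex({0, 1, 3, 4}) = 2
G(12) = mex({0, 1, 2}) = 3
G(13) = mex({1, 2, 3}) = 0
G(14) = mex({0, 2, 3, 4}) = 1
G(15) = mex({0, 1, 3, 4}) = 2
G(16) = mex({0, 1, 2, 4}) = 3
Observe that G(9)..G(16) = 0, 1, 2, 3, 0, 1, 2, 3 repeats G(0)..G(7) = 0, 1, 2, 3, 0, 1, 2, 3.
For k >= max(S) = 8, G(k) is determined by the previous 8 values G(k-8)..G(k-1); a window of 8 consecutive values has recurred shifted by 9, so by induction G(k + 9) = G(k) for all k >= 0: the sequence is periodic from the start with period 9.
One period: G(0..8) = 0, 1, 2, 3, 0, 1, 2, 3, 4.
74 mod 9 = 2, so G(74) = G(2) = 2.

2


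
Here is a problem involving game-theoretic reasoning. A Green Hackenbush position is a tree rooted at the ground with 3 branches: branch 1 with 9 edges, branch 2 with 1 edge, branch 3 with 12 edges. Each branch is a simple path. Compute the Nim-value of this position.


The tree has 3 branches from the ground vertex.
In Green Hackenbush, the Nim-value of a simple path of length k is k.
Branch 1: length 9, Nim-value = 9
Branch 2: length 1, Nim-value = 1
Branch 3: length 12, Nim-value = 12
Total Nim-value = XOR of all branch values:
0 XOR 9 = 9
9 XOR 1 = 8
8 XOR 12 = 4
Nim-value of the tree = 4

4


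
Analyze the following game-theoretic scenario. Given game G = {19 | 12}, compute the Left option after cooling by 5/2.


Original game: {19 | 12} (a switch {a | b} with a > b).
Cooling by t (for t below the temperature (a - b)/2 = 7/2) taxes each move by t: {a | b} cooled by t is {a - t | b + t}.
Cooling amount: t = 5/2
Cooled Left option: 19 - 5/2 = 33/2
Cooled Right option: 12 + 5/2 = 29/2
Cooled game: {33/2 | 29/2}
Left option = 33/2

33/2


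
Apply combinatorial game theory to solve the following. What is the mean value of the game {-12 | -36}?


Game = {-12 | -36}, a switch {a | b} with numbers a > b.
Its thermograph has left wall a - t and right wall b + t, which meet at t = (a - b)/2, where both equal (a + b)/2. So the mast (mean value) is at (a + b)/2.
Mean = (-12 + (-36))/2 = -48/2 = -24

-24


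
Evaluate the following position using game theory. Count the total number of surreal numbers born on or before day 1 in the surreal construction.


Day 0: {|} = 0 is born. Count = 1.
Day n: the number of surreal numbers born by day n is 2^(n+1) - 1.
By day 0: 2^1 - 1 = 1
By day 1: 2^2 - 1 = 3
By day 1: 3 surreal numbers.

3


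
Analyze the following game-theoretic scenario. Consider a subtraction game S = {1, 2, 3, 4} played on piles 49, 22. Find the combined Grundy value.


Subtraction set: {1, 2, 3, 4}
For this subtraction set, G(n) = n mod 5 (period = max + 1 = 5).
Pile 1 (size 49): G(49) = 49 mod 5 = 4
Pile 2 (size 22): G(22) = 22 mod 5 = 2
Total Grundy value = XOR of all: 4 XOR 2 = 6

6


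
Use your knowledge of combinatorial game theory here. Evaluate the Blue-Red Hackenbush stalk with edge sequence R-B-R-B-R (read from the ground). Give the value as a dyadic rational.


Edges (from ground): R-B-R-B-R
By Berlekamp's sign-expansion rule, a Blue-Red Hackenbush stalk has the value of the surreal number whose sign sequence is the edge sequence with B -> + and R -> -.
Sign sequence: -+-+-
Trace the sign expansion in the surreal number tree, starting from 0:
Edge 1: R (sign -) -> bounds (-inf, 0), value = -1
Edge 2: B (sign +) -> bounds (-1, 0), value = -1/2
Edge 3: R (sign -) -> bounds (-1, -1/2), value = -3/4
Edge 4: B (sign +) -> bounds (-3/4, -1/2), value = -5/8
Edge 5: R (sign -) -> bounds (-3/4, -5/8), value = -11/16
Game value = -11/16

-11/16


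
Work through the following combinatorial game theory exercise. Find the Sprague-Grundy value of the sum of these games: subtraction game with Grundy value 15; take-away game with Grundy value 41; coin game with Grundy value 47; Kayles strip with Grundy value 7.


By the Sprague-Grundy theorem, the Grundy value of a sum of games is the XOR of individual Grundy values.
subtraction game: Grundy value = 15. Running XOR: 0 XOR 15 = 15
take-away game: Grundy value = 41. Running XOR: 15 XOR 41 = 38
coin game: Grundy value = 47. Running XOR: 38 XOR 47 = 9
Kayles strip: Grundy value = 7. Running XOR: 9 XOR 7 = 14
The combined Grundy value is 14.

14


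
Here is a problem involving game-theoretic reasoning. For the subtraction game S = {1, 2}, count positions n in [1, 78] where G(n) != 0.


Subtraction set S = {1, 2}, so G(n) = n mod 3.
G(n) = 0 when n is a multiple of 3.
Multiples of 3 in [1, 78]: 26
N-positions (nonzero Grundy) = 78 - 26 = 52

52


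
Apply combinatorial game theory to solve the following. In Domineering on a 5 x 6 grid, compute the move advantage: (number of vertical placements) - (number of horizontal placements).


Board is 5 x 6 (rows x cols).
Left (vertical) placements: (rows-1) * cols = 4 * 6 = 24
Right (horizontal) placements: rows * (cols-1) = 5 * 5 = 25
Advantage = Left - Right = 24 - 25 = -1

-1


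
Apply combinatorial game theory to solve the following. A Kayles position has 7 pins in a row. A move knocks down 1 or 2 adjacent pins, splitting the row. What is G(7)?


Kayles: a move removes 1 or 2 adjacent pins from a contiguous row.
Removing pins from a row of k leaves two independent rows (a, b) with a + b = k - 1 (one pin) or a + b = k - 2 (two pins); an end removal gives a = 0.
By Sprague-Grundy, G(k) = mex{ G(a) XOR G(b) } over all these splits. G(0) = 0.
G(1): splits (0,0):0^0=0 -> mex({0}) = 1
G(2): splits (0,1):0^1=1 (0,0):0^0=0 -> mex({0, 1}) = 2
G(3): splits (0,2):0^2=2 (1,1):1^1=0 (0,1):0^1=1 -> mex({0, 1, 2}) = 3
G(4): splits (0,3):0^3=3 (1,2):1^2=3 (0,2):0^2=2 (1,1):1^1=0 -> mex({0, 2, 3}) = 1
G(5): splits (0,4):0^1=1 (1,3):1^3=2 (2,2):2^2=0 (0,3):0^3=3 (1,2):1^2=3 -> mex({0, 1, 2, 3}) = 4
G(6) = mex({0, 1, 2, 4}) = 3
G(7) = mex({0, 1, 3, 4, 5}) = 2
Therefore G(7) = 2.

2


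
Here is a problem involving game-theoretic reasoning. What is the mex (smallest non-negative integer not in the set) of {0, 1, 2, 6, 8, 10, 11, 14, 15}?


Set = {0, 1, 2, 6, 8, 10, 11, 14, 15}
0 is in the set.
1 is in the set.
2 is in the set.
3 is NOT in the set. This is the mex.
mex = 3

3


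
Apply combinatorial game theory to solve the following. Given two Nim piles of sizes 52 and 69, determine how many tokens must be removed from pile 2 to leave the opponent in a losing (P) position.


Piles: 52 and 69
Current XOR: 52 XOR 69 = 113 (non-zero, so this is an N-position).
To make the XOR zero, we need to find a move that balances the piles.
For pile 2 (size 69): target = 69 XOR 113 = 52
We reduce pile 2 from 69 to 52.
Tokens removed: 69 - 52 = 17
Verification: 52 XOR 52 = 0

17


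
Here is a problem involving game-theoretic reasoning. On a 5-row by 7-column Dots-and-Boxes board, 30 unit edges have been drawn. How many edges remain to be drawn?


Grid: 5 x 7 boxes, i.e. 6 rows and 8 columns of dots.
Horizontal edges: (rows + 1) * cols = 6 * 7 = 42
Vertical edges: rows * (cols + 1) = 5 * 8 = 40
Total edges: 42 + 40 = 82
Edges drawn: 30
Remaining: 82 - 30 = 52

52


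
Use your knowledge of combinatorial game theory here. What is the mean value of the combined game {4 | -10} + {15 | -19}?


G1 = {4 | -10}, G2 = {15 | -19}
Each is a switch {a | b} with numbers a > b; its mean value is (a + b)/2, and mean value is additive over game sums: m(G1 + G2) = m(G1) + m(G2).
Mean of G1 = (4 + (-10))/2 = -6/2 = -3
Mean of G2 = (15 + (-19))/2 = -4/2 = -2
Mean of G1 + G2 = -3 + -2 = -5

-5


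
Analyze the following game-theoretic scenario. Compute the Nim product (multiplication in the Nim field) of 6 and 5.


Nim multiplication is bilinear over XOR: (u XOR v) * w = (u*w) XOR (v*w).
So we split each operand into its bit components and XOR the pairwise Nim products.
6 = 2 + 4 (as XOR of powers of 2).
5 = 1 + 4 (as XOR of powers of 2).
Using the standard Nim-product table on single bits:
  2*2 = 3,   2*4 = 8,   2*8 = 12,
  4*4 = 6,   4*8 = 11,  8*8 = 13,
and  1*x = x (identity), k*l = l*k (commutative).
Pairwise Nim products:
  2 * 1 = 2
  2 * 4 = 8
  4 * 1 = 4
  4 * 4 = 6
XOR them: 2 XOR 8 XOR 4 XOR 6 = 8.
Result: 6 * 5 = 8 (in Nim).

8


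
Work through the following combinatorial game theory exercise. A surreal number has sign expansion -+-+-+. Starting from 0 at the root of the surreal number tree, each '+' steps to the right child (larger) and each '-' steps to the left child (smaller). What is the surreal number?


Sign expansion: -+-+-+
Rule: track bounds (lo, hi), initially (-inf, +inf). On '+', the current value becomes lo and we move to the simplest number in (value, hi): value + 1 if hi = +inf, otherwise the midpoint (value + hi)/2. On '-', the current value becomes hi and we move to value - 1 if lo = -inf, otherwise the midpoint (lo + value)/2.
Start at 0.
Step 1: sign = -, move left. Bounds: (-inf, 0). Value = -1
Step 2: sign = +, move right. Bounds: (-1, 0). Value = -1/2
Step 3: sign = -, move left. Bounds: (-1, -1/2). Value = -3/4
Step 4: sign = +, move right. Bounds: (-3/4, -1/2). Value = -5/8
Step 5: sign = -, move left. Bounds: (-3/4, -5/8). Value = -11/16
Step 6: sign = +, move right. Bounds: (-11/16, -5/8). Value = -21/32
The surreal number with sign expansion -+-+-+ is -21/32.

-21/32


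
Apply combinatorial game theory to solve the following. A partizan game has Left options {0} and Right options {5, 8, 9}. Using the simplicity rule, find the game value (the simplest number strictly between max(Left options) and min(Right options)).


Left options: {0}, max = 0
Right options: {5, 8, 9}, min = 5
All options are numbers and max(Left) < min(Right), so by the simplicity theorem the value is the simplest (earliest-born) number strictly between 0 and 5.
Integers 1 through 4 all lie strictly between 0 and 5.
Among integers, the simplest (lowest birthday = smallest |n|; 0 is born on day 0, +-n on day n) is 1.
No non-integer in the interval can be simpler: if x is a non-integer in the interval, then floor(x) or ceil(x) also lies in the interval (the interval contains an integer), and both are proper prefixes of x's sign expansion, i.e. born earlier. So the game value is 1.
Game value = 1

1


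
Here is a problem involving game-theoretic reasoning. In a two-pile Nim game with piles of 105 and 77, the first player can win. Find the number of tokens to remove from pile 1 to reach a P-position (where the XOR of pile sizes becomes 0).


Piles: 105 and 77
Current XOR: 105 XOR 77 = 36 (non-zero, so this is an N-position).
To make the XOR zero, we need to find a move that balances the piles.
For pile 1 (size 105): target = 105 XOR 36 = 77
We reduce pile 1 from 105 to 77.
Tokens removed: 105 - 77 = 28
Verification: 77 XOR 77 = 0

28


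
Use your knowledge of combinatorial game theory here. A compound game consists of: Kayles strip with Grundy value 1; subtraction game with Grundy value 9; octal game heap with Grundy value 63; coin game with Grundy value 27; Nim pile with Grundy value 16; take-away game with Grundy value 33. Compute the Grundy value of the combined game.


By the Sprague-Grundy theorem, the Grundy value of a sum of games is the XOR of individual Grundy values.
Kayles strip: Grundy value = 1. Running XOR: 0 XOR 1 = 1
subtraction game: Grundy value = 9. Running XOR: 1 XOR 9 = 8
octal game heap: Grundy value = 63. Running XOR: 8 XOR 63 = 55
coin game: Grundy value = 27. Running XOR: 55 XOR 27 = 44
Nim pile: Grundy value = 16. Running XOR: 44 XOR 16 = 60
take-away game: Grundy value = 33. Running XOR: 60 XOR 33 = 29
The combined Grundy value is 29.

29


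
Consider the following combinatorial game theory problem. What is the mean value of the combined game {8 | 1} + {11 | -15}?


G1 = {8 | 1}, G2 = {11 | -15}
Each is a switch {a | b} with numbers a > b; its mean value is (a + b)/2, and mean value is additive over game sums: m(G1 + G2) = m(G1) + m(G2).
Mean of G1 = (8 + (1))/2 = 9/2 = 9/2
Mean of G2 = (11 + (-15))/2 = -4/2 = -2
Mean of G1 + G2 = 9/2 + -2 = 5/2

5/2


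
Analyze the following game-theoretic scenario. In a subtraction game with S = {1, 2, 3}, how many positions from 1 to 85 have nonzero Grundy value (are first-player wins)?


Subtraction set S = {1, 2, 3}, so G(n) = n mod 4.
G(n) = 0 when n is a multiple of 4.
Multiples of 4 in [1, 85]: 21
N-positions (nonzero Grundy) = 85 - 21 = 64

64


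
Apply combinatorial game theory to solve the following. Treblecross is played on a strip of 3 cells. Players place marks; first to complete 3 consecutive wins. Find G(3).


Treblecross: place X on empty cells; 3-in-a-row wins.
Playing within two cells of an existing X lets the opponent win at once, so sensible play treats the cells i-2..i+2 around each X as dead. The player left with no safe cell loses, so this is a normal-play take-away game on strips of safe cells.
Placing X at cell i (0-indexed) of a strip of k safe cells leaves independent strips of sizes max(0, i-2) and max(0, k-i-3). Hence G(k) = mex{ G(max(0,i-2)) XOR G(max(0,k-i-3)) : 0 <= i < k }, with G(0) = 0.
G(1): splits (0,0):0^0=0 -> mex({0}) = 1
G(2): splits (0,0):0^0=0 -> mex({0}) = 1
G(3): splits (0,0):0^0=0 -> mex({0}) = 1
Therefore G(3) = 1.

1


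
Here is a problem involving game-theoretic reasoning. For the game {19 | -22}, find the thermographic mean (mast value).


Game = {19 | -22}, a switch {a | b} with numbers a > b.
Its thermograph has left wall a - t and right wall b + t, which meet at t = (a - b)/2, where both equal (a + b)/2. So the mast (mean value) is at (a + b)/2.
Mean = (19 + (-22))/2 = -3/2 = -3/2

-3/2


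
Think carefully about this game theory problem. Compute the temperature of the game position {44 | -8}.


The game is {44 | -8}, a switch {a | b} with numbers a > b.
Cooling {a | b} by t gives {a - t | b + t}, which stops being hot when a - t = b + t, i.e. at t = (a - b)/2. So the temperature of a switch is (a - b)/2.
Temperature = (Left option - Right option) / 2
= (44 - (-8)) / 2
= 52 / 2
= 26

26


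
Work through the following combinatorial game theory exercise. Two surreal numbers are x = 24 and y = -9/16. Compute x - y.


x = 24, y = -9/16
Converting to common denominator: 16
x = 384/16, y = -9/16
x - y = 24 - -9/16 = 393/16

393/16


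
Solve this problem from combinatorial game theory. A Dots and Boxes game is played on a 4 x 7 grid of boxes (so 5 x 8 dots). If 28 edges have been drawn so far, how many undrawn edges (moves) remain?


Grid: 4 x 7 boxes, i.e. 5 rows and 8 columns of dots.
Horizontal edges: (rows + 1) * cols = 5 * 7 = 35
Vertical edges: rows * (cols + 1) = 4 * 8 = 32
Total edges: 35 + 32 = 67
Edges drawn: 28
Remaining: 67 - 28 = 39

39


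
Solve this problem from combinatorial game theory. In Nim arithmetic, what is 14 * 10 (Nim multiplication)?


Nim multiplication is bilinear over XOR: (u XOR v) * w = (u*w) XOR (v*w).
So we split each operand into its bit components and XOR the pairwise Nim products.
14 = 2 + 4 + 8 (as XOR of powers of 2).
10 = 2 + 8 (as XOR of powers of 2).
Using the standard Nim-product table on single bits:
  2*2 = 3,   2*4 = 8,   2*8 = 12,
  4*4 = 6,   4*8 = 11,  8*8 = 13,
and  1*x = x (identity), k*l = l*k (commutative).
Pairwise Nim products:
  2 * 2 = 3
  2 * 8 = 12
  4 * 2 = 8
  4 * 8 = 11
  8 * 2 = 12
  8 * 8 = 13
XOR them: 3 XOR 12 XOR 8 XOR 11 XOR 12 XOR 13 = 13.
Result: 14 * 10 = 13 (in Nim).

13


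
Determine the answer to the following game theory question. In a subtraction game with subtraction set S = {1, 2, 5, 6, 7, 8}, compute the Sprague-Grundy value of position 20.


The subtraction set is S = {1, 2, 5, 6, 7, 8}.
G(k) = mex{ G(k - s) : s in S, s <= k }. We compute iteratively: G(0) = 0.
G(1) = mex({0}) = 1
G(2) = mex({0, 1}) = 2
G(3) = mex({1, 2}) = 0
G(4) = mex({0, 2}) = 1
G(5) = mex({0, 1}) = 2
G(6) = mex({0, 1, 2}) = 3
G(7) = mex({0, 1, 2, 3}) = 4
G(8) = mex({0, 1, 2, 3, 4}) = 5
G(9) = mex({0, 1, 2, 4, 5}) = 3
G(10) = mex({0, 1, 2, 3, 5}) = 4
G(11) = mex({0, 1, 2, 3, 4}) = 5
G(12) = mex({1, 2, 3, 4, 5}) = 0
G(13) = mex({0, 2, 3, 4, 5}) = 1
G(14) = mex({0, 1, 3, 4, 5}) = 2
G(15) = mex({1, 2, 3, 4, 5}) = 0
G(16) = mex({0, 2, 3, 4, 5}) = 1
G(17) = mex({0, 1, 3, 4, 5}) = 2
G(18) = mex({0, 1, 2, 4, 5}) = 3
G(19) = mex({0, 1, 2, 3, 5}) = 4
Observe that G(12)..G(19) = 0, 1, 2, 0, 1, 2, 3, 4 repeats G(0)..G(7) = 0, 1, 2, 0, 1, 2, 3, 4.
For k >= max(S) = 8, G(k) is determined by the previous 8 values G(k-8)..G(k-1); a window of 8 consecutive values has recurred shifted by 12, so by induction G(k + 12) = G(k) for all k >= 0: the sequence is periodic from the start with period 12.
One period: G(0..11) = 0, 1, 2, 0, 1, 2, 3, 4, 5, 3, 4, 5.
20 mod 12 = 8, so G(20) = G(8) = 5.

5


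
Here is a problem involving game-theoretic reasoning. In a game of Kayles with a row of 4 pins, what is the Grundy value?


Kayles: a move removes 1 or 2 adjacent pins from a contiguous row.
Removing pins from a row of k leaves two independent rows (a, b) with a + b = k - 1 (one pin) or a + b = k - 2 (two pins); an end removal gives a = 0.
By Sprague-Grundy, G(k) = mex{ G(a) XOR G(b) } over all these splits. G(0) = 0.
G(1): splits (0,0):0^0=0 -> mex({0}) = 1
G(2): splits (0,1):0^1=1 (0,0):0^0=0 -> mex({0, 1}) = 2
G(3): splits (0,2):0^2=2 (1,1):1^1=0 (0,1):0^1=1 -> mex({0, 1, 2}) = 3
G(4): splits (0,3):0^3=3 (1,2):1^2=3 (0,2):0^2=2 (1,1):1^1=0 -> mex({0, 2, 3}) = 1
Therefore G(4) = 1.

1
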